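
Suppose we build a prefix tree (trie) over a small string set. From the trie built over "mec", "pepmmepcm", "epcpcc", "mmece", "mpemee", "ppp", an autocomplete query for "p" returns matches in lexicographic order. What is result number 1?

pepmmepcm

Filter for "p…" and sort: "pepmmepcm", "ppp"
The 1st is pepmmepcm.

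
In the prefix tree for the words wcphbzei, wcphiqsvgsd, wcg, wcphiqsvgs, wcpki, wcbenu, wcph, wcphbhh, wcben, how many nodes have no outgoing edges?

Leaves are exactly the stored words that no other stored word extends.
Those words: "wcbenu", "wcg", "wcphbhh", "wcphbzei", "wcphiqsvgsd", "wcpki"
Leaf count: 6

6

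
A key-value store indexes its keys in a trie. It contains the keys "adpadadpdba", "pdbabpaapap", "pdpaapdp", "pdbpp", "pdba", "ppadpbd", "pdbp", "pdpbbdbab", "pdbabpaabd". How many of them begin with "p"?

8

Walk to "p"; the words in its subtree are exactly those with that prefix.
Matches: "pdba", "pdbabpaabd", "pdbabpaapap", "pdbp", "pdbpp", "pdpaapdp", "pdpbbdbab", "ppadpbd"
Count: 8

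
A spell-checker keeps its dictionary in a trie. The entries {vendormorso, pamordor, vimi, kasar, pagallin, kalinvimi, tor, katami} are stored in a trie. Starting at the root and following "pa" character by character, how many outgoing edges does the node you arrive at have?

The children of the "pa" node are the distinct next characters among strings starting with "pa".
Distinct next characters after "pa": g, m.
That node has 2 child edges.

2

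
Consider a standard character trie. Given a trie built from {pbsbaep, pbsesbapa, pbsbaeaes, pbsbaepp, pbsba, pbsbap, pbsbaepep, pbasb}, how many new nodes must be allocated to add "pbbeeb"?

4

Walking "pbbeeb" from the root, the first 2 characters ("pb") follow existing edges; "b" is the first miss.
So 6 − 2 = 4 new nodes.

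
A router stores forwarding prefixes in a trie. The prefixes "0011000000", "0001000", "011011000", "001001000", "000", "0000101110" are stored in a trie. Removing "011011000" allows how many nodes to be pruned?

Walk "011011000" from the leaf back toward the root, removing each node that no remaining word uses.
The suffix "11011000" (8 nodes) is used only by "011011000"; the node for "0" still has the child "0", so pruning stops there.
Nodes removed: 8

8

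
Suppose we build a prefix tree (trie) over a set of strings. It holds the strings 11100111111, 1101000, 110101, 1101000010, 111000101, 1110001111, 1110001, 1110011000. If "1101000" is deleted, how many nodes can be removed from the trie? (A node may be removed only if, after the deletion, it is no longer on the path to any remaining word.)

0

Walk "1101000" from the leaf back toward the root, removing each node that no remaining word uses.
Every node on "1101000" is still needed (e.g. by "1101000010"), so nothing is freed.
Nodes removed: 0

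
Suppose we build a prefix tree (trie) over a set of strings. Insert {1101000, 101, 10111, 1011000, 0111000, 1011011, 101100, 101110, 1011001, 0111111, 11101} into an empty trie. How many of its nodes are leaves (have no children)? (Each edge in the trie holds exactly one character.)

Leaves are exactly the stored words that no other stored word extends.
Those words: "0111000", "0111111", "1011000", "1011001", "1011011", "101110", "1101000", "11101"
Leaf count: 8

8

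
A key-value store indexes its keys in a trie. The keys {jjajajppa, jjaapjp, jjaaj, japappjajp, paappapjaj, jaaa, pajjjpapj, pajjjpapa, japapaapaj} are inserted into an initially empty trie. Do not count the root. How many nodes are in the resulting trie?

Insert word by word; a character creates a node only if that edge doesn't already exist:
  "jjajajppa" → 9 new (j, j, a, j, a, j, p, p, a)
  "jjaapjp" → prefix "jja" already present; 4 new (a, p, j, p)
  "jjaaj" → prefix "jjaa" already present; 1 new (j)
  "japappjajp" → prefix "j" already present; 9 new (a, p, a, p, p, j, a, j, p)
  "paappapjaj" → 10 new (p, a, a, p, p, a, p, j, a, j)
  "jaaa" → prefix "ja" already present; 2 new (a, a)
  "pajjjpapj" → prefix "pa" already present; 7 new (j, j, j, p, a, p, j)
  "pajjjpapa" → prefix "pajjjpap" already present; 1 new (a)
  "japapaapaj" → prefix "japap" already present; 5 new (a, a, p, a, j)
Total nodes = 9 + 4 + 1 + 9 + 10 + 2 + 7 + 1 + 5 = 48

48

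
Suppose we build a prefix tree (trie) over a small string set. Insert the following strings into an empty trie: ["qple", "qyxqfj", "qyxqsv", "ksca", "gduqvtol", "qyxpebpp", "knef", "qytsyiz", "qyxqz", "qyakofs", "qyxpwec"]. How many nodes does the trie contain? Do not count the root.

Trace insertions, counting only characters that open a new branch:
  "qple" → 4 new (q, p, l, e)
  "qyxqfj" → prefix "q" already present; 5 new (y, x, q, f, j)
  "qyxqsv" → prefix "qyxq" already present; 2 new (s, v)
  "ksca" → 4 new (k, s, c, a)
  "gduqvtol" → 8 new (g, d, u, q, v, t, o, l)
  "qyxpebpp" → prefix "qyx" already present; 5 new (p, e, b, p, p)
  "knef" → prefix "k" already present; 3 new (n, e, f)
  "qytsyiz" → prefix "qy" already present; 5 new (t, s, y, i, z)
  "qyxqz" → prefix "qyxq" already present; 1 new (z)
  "qyakofs" → prefix "qy" already present; 5 new (a, k, o, f, s)
  "qyxpwec" → prefix "qyxp" already present; 3 new (w, e, c)
Total nodes = 4 + 5 + 2 + 4 + 8 + 5 + 3 + 5 + 1 + 5 + 3 = 45

45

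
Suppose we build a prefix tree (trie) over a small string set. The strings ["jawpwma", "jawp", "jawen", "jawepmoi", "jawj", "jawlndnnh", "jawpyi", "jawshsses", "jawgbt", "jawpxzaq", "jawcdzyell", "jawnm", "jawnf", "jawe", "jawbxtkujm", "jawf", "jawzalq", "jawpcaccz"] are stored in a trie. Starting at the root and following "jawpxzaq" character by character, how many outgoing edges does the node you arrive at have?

Follow the path "jawpxzaq" to its node, then look at its outgoing edges.
No stored string extends past "jawpxzaq".
That node has 0 child edges.

0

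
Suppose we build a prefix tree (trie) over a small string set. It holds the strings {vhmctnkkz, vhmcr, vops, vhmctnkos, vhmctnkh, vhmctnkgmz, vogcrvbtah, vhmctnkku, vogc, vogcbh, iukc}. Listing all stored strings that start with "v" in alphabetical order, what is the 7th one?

vogc

Words with prefix "v", in lexicographic order: "vhmcr", "vhmctnkgmz", "vhmctnkh", "vhmctnkku", "vhmctnkkz", "vhmctnkos", "vogc", "vogcbh", "vogcrvbtah", "vops"
Position 7: vogc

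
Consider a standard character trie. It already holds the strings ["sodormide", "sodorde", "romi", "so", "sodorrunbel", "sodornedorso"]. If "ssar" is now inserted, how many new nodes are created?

3

"s" is already a path in the trie; the remaining "sar" must be added.
So 4 − 1 = 3 new nodes.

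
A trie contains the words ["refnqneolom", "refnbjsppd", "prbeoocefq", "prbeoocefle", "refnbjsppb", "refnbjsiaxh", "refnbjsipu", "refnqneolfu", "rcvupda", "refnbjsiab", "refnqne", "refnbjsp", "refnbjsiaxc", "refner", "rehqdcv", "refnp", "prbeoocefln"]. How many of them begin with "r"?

14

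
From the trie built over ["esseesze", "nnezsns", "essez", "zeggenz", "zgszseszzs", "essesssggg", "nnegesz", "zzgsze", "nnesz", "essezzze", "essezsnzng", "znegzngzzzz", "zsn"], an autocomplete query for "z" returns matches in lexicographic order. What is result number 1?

Filter for "z…" and sort: "zeggenz", "zgszseszzs", "znegzngzzzz", "zsn", "zzgsze"
Position 1: zeggenz

zeggenz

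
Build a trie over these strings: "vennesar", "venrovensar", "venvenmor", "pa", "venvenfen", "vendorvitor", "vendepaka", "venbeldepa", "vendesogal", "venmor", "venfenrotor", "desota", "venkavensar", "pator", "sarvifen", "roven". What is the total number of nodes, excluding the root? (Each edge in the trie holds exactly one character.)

93

Trace insertions, counting only characters that open a new branch:
  "vennesar" → 8 new (v, e, n, n, e, s, a, r)
  "venrovensar" → prefix "ven" already present; 8 new (r, o, v, e, n, s, a, r)
  "venvenmor" → prefix "ven" already present; 6 new (v, e, n, m, o, r)
  "pa" → 2 new (p, a)
  "venvenfen" → prefix "venven" already present; 3 new (f, e, n)
  "vendorvitor" → prefix "ven" already present; 8 new (d, o, r, v, i, t, o, r)
  "vendepaka" → prefix "vend" already present; 5 new (e, p, a, k, a)
  "venbeldepa" → prefix "ven" already present; 7 new (b, e, l, d, e, p, a)
  "vendesogal" → prefix "vende" already present; 5 new (s, o, g, a, l)
  "venmor" → prefix "ven" already present; 3 new (m, o, r)
  "venfenrotor" → prefix "ven" already present; 8 new (f, e, n, r, o, t, o, r)
  "desota" → 6 new (d, e, s, o, t, a)
  "venkavensar" → prefix "ven" already present; 8 new (k, a, v, e, n, s, a, r)
  "pator" → prefix "pa" already present; 3 new (t, o, r)
  "sarvifen" → 8 new (s, a, r, v, i, f, e, n)
  "roven" → 5 new (r, o, v, e, n)
Total nodes = 8 + 8 + 6 + 2 + 3 + 8 + 5 + 7 + 5 + 3 + 8 + 6 + 8 + 3 + 8 + 5 = 93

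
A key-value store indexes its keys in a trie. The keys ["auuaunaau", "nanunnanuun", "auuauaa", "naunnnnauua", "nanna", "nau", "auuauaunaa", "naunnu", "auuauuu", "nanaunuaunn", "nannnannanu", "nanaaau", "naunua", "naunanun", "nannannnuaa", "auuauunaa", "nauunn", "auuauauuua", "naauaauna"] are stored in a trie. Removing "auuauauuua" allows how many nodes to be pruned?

3

After clearing the end-marker at "auuauauuua", prune upward until reaching a node still needed by another word.
The suffix "uua" (3 nodes) is used only by "auuauauuua"; the node for "auuauau" still has the child "n", so pruning stops there.
Nodes removed: 3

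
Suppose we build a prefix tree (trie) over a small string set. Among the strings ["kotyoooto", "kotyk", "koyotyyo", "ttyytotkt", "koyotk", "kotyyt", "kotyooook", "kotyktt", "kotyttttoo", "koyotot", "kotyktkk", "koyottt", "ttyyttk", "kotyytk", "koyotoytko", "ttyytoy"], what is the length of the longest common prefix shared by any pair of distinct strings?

Equivalently: take the maximum, over all pairs, of their longest common prefix length.
"kotyooook" and "kotyoooto" agree on "kotyooo" (7 characters) before diverging; nothing deeper is shared.
Longest shared-prefix length: 7

7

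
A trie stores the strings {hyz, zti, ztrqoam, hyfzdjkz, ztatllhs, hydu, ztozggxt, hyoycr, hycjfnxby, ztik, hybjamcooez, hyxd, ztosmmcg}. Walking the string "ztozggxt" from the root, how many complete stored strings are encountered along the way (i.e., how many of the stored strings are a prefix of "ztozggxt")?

Walk "ztozggxt" from the root; an end-of-word marker is hit whenever a stored word is a prefix of "ztozggxt".
Prefixes of the query that are stored words: "ztozggxt"
Count: 1

1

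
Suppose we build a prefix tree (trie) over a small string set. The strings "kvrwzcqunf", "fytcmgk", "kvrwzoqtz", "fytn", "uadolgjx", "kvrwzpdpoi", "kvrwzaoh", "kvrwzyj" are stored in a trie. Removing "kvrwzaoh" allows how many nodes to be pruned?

A node on "kvrwzaoh"'s path can go only if nothing else ends at it or branches off below it.
The suffix "aoh" (3 nodes) is used only by "kvrwzaoh"; the node for "kvrwz" still has the child "c", so pruning stops there.
Nodes removed: 3

3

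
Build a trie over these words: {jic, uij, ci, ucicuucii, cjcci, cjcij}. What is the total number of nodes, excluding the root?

22

Trace insertions, counting only characters that open a new branch:
  "jic" → 3 new (j, i, c)
  "uij" → 3 new (u, i, j)
  "ci" → 2 new (c, i)
  "ucicuucii" → prefix "u" already present; 8 new (c, i, c, u, u, c, i, i)
  "cjcci" → prefix "c" already present; 4 new (j, c, c, i)
  "cjcij" → prefix "cjc" already present; 2 new (i, j)
Total nodes = 3 + 3 + 2 + 8 + 4 + 2 = 22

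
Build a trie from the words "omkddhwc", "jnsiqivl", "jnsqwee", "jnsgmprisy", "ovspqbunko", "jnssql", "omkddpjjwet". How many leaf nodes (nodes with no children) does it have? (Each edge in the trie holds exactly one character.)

7

Leaves are exactly the stored words that no other stored word extends.
Those words: "jnsgmprisy", "jnsiqivl", "jnsqwee", "jnssql", "omkddhwc", "omkddpjjwet", "ovspqbunko"
Leaf count: 7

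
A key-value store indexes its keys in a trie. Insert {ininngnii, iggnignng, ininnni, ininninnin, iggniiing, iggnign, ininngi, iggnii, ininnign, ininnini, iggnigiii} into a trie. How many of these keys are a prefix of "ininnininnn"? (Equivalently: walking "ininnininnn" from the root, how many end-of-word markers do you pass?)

1

Traverse "ininnininnn" character by character; count nodes along the way that are marked as word ends.
Prefixes of the query that are stored words: "ininnini"
Count: 1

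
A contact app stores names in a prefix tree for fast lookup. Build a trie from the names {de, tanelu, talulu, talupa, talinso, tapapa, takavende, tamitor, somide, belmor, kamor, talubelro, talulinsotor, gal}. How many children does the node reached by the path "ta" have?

Follow the path "ta" to its node, then look at its outgoing edges.
Characters that immediately follow "ta" among the stored strings: {k, l, m, n, p}.
That node has 5 child edges.

5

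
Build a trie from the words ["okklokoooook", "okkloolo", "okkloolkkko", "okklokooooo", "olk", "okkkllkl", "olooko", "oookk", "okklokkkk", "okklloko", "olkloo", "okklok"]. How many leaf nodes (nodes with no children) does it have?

9

A leaf is a node with no children — equivalently, the end of a word that is not a proper prefix of any other stored word.
Those words: "okkkllkl", "okklloko", "okklokkkk", "okklokoooook", "okkloolkkko", "okkloolo", "olkloo", "olooko", "oookk"
Leaf count: 9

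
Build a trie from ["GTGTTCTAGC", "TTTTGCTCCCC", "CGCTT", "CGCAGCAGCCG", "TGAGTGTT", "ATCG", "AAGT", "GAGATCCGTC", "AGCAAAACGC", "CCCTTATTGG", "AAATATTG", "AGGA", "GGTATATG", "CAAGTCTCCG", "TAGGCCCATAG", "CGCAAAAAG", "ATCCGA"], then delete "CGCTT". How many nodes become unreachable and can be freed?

2

A node on "CGCTT"'s path can go only if nothing else ends at it or branches off below it.
The suffix "TT" (2 nodes) is used only by "CGCTT"; the node for "CGC" still has the child "A", so pruning stops there.
Nodes removed: 2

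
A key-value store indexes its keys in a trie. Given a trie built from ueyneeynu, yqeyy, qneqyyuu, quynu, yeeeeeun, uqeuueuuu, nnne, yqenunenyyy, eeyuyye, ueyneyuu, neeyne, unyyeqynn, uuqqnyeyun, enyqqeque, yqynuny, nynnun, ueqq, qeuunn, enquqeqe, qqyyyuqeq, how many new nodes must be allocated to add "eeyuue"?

"eeyu" is already a path in the trie; the remaining "ue" must be added.
New nodes needed: |"eeyuue"| − 4 = 6 − 4 = 2.

2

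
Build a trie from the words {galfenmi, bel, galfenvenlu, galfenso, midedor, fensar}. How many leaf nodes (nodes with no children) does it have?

6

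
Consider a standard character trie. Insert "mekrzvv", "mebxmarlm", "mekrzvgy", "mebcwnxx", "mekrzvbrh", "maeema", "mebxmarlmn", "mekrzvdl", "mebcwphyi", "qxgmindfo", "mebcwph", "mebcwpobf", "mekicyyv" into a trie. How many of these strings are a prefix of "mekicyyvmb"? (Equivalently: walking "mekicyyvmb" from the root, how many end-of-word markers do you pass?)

Walk "mekicyyvmb" from the root; an end-of-word marker is hit whenever a stored word is a prefix of "mekicyyvmb".
Prefixes of the query that are stored words: "mekicyyv"
Count: 1

1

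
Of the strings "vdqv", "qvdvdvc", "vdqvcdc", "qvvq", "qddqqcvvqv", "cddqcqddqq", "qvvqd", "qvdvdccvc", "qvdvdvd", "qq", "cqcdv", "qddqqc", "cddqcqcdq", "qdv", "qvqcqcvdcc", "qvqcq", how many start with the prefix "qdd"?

2

Walk to "qdd"; the words in its subtree are exactly those with that prefix.
Words under "qdd": qddqqc, qddqqcvvqv
Count: 2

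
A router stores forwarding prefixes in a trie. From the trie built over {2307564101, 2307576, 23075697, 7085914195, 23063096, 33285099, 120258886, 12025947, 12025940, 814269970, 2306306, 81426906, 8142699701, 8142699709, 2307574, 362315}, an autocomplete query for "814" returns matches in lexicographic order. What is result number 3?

8142699701

Words with prefix "814", in lexicographic order: "81426906", "814269970", "8142699701", "8142699709"
The 3rd is 8142699701.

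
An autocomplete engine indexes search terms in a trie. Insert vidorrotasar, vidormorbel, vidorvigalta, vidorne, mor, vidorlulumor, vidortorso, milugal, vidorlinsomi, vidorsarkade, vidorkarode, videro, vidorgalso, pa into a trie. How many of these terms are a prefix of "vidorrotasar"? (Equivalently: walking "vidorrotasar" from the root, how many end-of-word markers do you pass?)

Check each prefix of "vidorrotasar" against the stored set — each match is an end-marker on the path.
Prefixes of the query that are stored words: "vidorrotasar"
Count: 1

1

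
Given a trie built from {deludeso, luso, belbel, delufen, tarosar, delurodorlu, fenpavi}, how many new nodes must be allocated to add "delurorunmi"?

The longest prefix of "delurorunmi" already in the trie is "deluro" (length 6).
New nodes needed: |"delurorunmi"| − 6 = 11 − 6 = 5.

5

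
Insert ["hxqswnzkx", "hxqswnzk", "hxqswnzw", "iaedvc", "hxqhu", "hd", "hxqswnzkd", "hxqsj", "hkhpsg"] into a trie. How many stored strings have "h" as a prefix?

8

Walk to "h"; the words in its subtree are exactly those with that prefix.
Words under "h": hd, hkhpsg, hxqhu, hxqsj, hxqswnzk, hxqswnzkd, hxqswnzkx, hxqswnzw
Count: 8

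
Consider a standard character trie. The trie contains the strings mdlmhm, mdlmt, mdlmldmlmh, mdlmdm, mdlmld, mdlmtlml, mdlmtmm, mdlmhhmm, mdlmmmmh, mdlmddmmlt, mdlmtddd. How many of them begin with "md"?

Walk to "md"; the words in its subtree are exactly those with that prefix.
Matches: "mdlmddmmlt", "mdlmdm", "mdlmhhmm", "mdlmhm", "mdlmld", "mdlmldmlmh", "mdlmmmmh", "mdlmt", "mdlmtddd", "mdlmtlml", "mdlmtmm"
Count: 11

11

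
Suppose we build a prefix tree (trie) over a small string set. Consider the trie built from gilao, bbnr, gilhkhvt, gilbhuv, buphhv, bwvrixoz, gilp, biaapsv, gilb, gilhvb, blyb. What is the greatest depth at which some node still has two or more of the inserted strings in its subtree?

4

Equivalently: take the maximum, over all pairs, of their longest common prefix length.
"gilb" and "gilbhuv" agree on "gilb" (4 characters) before diverging; nothing deeper is shared.
Longest shared-prefix length: 4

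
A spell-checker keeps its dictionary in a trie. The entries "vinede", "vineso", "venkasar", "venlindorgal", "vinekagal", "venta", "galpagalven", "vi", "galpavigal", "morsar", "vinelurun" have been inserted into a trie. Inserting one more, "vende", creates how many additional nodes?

The longest prefix of "vende" already in the trie is "ven" (length 3).
So 5 − 3 = 2 new nodes.

2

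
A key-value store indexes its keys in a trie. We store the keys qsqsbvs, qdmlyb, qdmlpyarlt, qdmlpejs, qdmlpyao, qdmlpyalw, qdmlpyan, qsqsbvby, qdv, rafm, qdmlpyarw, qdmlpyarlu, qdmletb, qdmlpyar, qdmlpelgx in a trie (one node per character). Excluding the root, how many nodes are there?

For each word, the new-node count is its length minus the longest prefix already in the trie:
  "qsqsbvs" → 7 new (q, s, q, s, b, v, s)
  "qdmlyb" → prefix "q" already present; 5 new (d, m, l, y, b)
  "qdmlpyarlt" → prefix "qdml" already present; 6 new (p, y, a, r, l, t)
  "qdmlpejs" → prefix "qdmlp" already present; 3 new (e, j, s)
  "qdmlpyao" → prefix "qdmlpya" already present; 1 new (o)
  "qdmlpyalw" → prefix "qdmlpya" already present; 2 new (l, w)
  "qdmlpyan" → prefix "qdmlpya" already present; 1 new (n)
  "qsqsbvby" → prefix "qsqsbv" already present; 2 new (b, y)
  "qdv" → prefix "qd" already present; 1 new (v)
  "rafm" → 4 new (r, a, f, m)
  "qdmlpyarw" → prefix "qdmlpyar" already present; 1 new (w)
  "qdmlpyarlu" → prefix "qdmlpyarl" already present; 1 new (u)
  "qdmletb" → prefix "qdml" already present; 3 new (e, t, b)
  "qdmlpyar" → prefix "qdmlpyar" already present; 0 new (none)
  "qdmlpelgx" → prefix "qdmlpe" already present; 3 new (l, g, x)
Total nodes = 7 + 5 + 6 + 3 + 1 + 2 + 1 + 2 + 1 + 4 + 1 + 1 + 3 + 0 + 3 = 40

40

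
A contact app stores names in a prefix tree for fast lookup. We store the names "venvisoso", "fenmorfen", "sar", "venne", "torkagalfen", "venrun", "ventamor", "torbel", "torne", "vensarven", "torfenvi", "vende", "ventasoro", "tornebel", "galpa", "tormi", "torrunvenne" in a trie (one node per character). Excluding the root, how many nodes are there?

Count nodes per top-level branch (shared prefixes stored once):
  'f'-branch (fenmorfen): 9 nodes
  'g'-branch (galpa): 5 nodes
  's'-branch (sar): 3 nodes
  't'-branch (torbel, torfenvi, torkagalfen, tormi, torne, tornebel, torrunvenne): 34 nodes
  'v'-branch (vende, venne, venrun, vensarven, ventamor, ventasoro, venvisoso): 31 nodes
Sum: 82

82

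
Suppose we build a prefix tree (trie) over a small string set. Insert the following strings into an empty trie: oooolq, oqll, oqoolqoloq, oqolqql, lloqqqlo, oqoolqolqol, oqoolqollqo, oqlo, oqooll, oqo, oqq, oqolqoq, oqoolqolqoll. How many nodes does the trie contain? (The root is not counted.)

41

For each word, the new-node count is its length minus the longest prefix already in the trie:
  "oooolq" → 6 new (o, o, o, o, l, q)
  "oqll" → prefix "o" already present; 3 new (q, l, l)
  "oqoolqoloq" → prefix "oq" already present; 8 new (o, o, l, q, o, l, o, q)
  "oqolqql" → prefix "oqo" already present; 4 new (l, q, q, l)
  "lloqqqlo" → 8 new (l, l, o, q, q, q, l, o)
  "oqoolqolqol" → prefix "oqoolqol" already present; 3 new (q, o, l)
  "oqoolqollqo" → prefix "oqoolqol" already present; 3 new (l, q, o)
  "oqlo" → prefix "oql" already present; 1 new (o)
  "oqooll" → prefix "oqool" already present; 1 new (l)
  "oqo" → prefix "oqo" already present; 0 new (none)
  "oqq" → prefix "oq" already present; 1 new (q)
  "oqolqoq" → prefix "oqolq" already present; 2 new (o, q)
  "oqoolqolqoll" → prefix "oqoolqolqol" already present; 1 new (l)
Total nodes = 6 + 3 + 8 + 4 + 8 + 3 + 3 + 1 + 1 + 0 + 1 + 2 + 1 = 41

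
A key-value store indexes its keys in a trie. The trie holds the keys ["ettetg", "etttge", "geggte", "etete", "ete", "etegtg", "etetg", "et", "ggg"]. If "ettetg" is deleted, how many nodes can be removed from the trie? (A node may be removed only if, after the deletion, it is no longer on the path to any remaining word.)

Walk "ettetg" from the leaf back toward the root, removing each node that no remaining word uses.
The suffix "etg" (3 nodes) is used only by "ettetg"; the node for "ett" still has the child "t", so pruning stops there.
Nodes removed: 3

3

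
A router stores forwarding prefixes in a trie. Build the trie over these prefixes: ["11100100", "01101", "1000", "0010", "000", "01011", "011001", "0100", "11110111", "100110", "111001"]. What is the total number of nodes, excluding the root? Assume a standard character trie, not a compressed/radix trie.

Count nodes per top-level branch (shared prefixes stored once):
  '0'-branch (000, 0010, 0100, 01011, 011001, 01101): 15 nodes
  '1'-branch (1000, 100110, 111001, 11100100, 11110111): 19 nodes
Sum: 34

34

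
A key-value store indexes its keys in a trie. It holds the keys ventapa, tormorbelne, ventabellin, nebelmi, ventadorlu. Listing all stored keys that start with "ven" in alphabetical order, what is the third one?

Words with prefix "ven", in lexicographic order: "ventabellin", "ventadorlu", "ventapa"
The 3rd is ventapa.

ventapa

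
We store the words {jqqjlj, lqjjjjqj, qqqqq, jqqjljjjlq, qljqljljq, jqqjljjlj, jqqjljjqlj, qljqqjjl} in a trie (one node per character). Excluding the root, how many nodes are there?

Count nodes per top-level branch (shared prefixes stored once):
  'j'-branch (jqqjlj, jqqjljjjlq, jqqjljjlj, jqqjljjqlj): 15 nodes
  'l'-branch (lqjjjjqj): 8 nodes
  'q'-branch (qljqljljq, qljqqjjl, qqqqq): 17 nodes
Sum: 40

40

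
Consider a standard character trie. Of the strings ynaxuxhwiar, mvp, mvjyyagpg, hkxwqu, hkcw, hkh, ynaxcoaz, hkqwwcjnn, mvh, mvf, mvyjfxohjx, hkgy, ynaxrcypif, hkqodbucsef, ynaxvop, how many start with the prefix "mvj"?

Walk to "mvj"; the words in its subtree are exactly those with that prefix.
Words under "mvj": mvjyyagpg
Count: 1

1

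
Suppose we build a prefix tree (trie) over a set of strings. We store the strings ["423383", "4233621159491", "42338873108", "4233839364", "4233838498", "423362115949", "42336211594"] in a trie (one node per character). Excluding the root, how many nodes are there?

Count nodes per top-level branch (shared prefixes stored once):
  '4'-branch (42336211594, 423362115949, 4233621159491, 423383, 4233838498, 4233839364, 42338873108): 29 nodes
Sum: 29

29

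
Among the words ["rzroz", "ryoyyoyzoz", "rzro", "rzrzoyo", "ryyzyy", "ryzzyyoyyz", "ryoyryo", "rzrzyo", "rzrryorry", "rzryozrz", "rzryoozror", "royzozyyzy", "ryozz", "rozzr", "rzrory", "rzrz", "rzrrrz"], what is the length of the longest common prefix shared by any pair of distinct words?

The deepest shared node is where two words last agree before diverging.
e.g. "rzryoozror" and "rzryozrz" share the prefix "rzryo" of length 5; no pair shares a longer one.
Longest shared-prefix length: 5

5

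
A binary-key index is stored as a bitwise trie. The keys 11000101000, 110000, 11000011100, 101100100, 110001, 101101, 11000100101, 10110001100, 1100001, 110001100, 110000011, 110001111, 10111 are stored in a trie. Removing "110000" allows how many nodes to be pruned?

0

After clearing the end-marker at "110000", prune upward until reaching a node still needed by another word.
Every node on "110000" is still needed (e.g. by "11000011100"), so nothing is freed.
Nodes removed: 0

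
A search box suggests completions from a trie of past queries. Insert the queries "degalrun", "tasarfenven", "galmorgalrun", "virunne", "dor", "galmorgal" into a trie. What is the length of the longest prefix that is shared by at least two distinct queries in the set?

Look for the deepest trie node that still has at least two words in its subtree.
"galmorgal" and "galmorgalrun" agree on "galmorgal" (9 characters) before diverging; nothing deeper is shared.
Longest shared-prefix length: 9

9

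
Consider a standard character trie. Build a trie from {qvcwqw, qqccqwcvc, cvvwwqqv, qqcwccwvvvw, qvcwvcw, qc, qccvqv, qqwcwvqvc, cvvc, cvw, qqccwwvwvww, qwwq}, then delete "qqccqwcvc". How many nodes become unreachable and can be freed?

After clearing the end-marker at "qqccqwcvc", prune upward until reaching a node still needed by another word.
The suffix "qwcvc" (5 nodes) is used only by "qqccqwcvc"; the node for "qqcc" still has the child "w", so pruning stops there.
Nodes removed: 5

5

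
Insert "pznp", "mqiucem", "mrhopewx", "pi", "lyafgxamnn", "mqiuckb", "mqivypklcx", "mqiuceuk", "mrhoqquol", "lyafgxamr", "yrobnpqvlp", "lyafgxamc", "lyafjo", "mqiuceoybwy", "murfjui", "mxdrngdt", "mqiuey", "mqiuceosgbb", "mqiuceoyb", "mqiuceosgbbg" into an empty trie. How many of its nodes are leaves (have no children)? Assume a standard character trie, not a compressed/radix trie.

A leaf is a node with no children — equivalently, the end of a word that is not a proper prefix of any other stored word.
Those words: "lyafgxamc", "lyafgxamnn", "lyafgxamr", "lyafjo", "mqiucem", "mqiuceosgbbg", "mqiuceoybwy", "mqiuceuk", "mqiuckb", "mqiuey", "mqivypklcx", "mrhopewx", "mrhoqquol", "murfjui", "mxdrngdt", "pi", "pznp", "yrobnpqvlp"
Leaf count: 18

18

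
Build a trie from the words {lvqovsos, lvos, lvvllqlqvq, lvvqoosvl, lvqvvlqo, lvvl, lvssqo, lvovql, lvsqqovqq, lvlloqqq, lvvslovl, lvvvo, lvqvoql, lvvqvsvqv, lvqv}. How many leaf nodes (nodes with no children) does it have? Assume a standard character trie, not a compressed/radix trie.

13

A leaf is a node with no children — equivalently, the end of a word that is not a proper prefix of any other stored word.
Those words: "lvlloqqq", "lvos", "lvovql", "lvqovsos", "lvqvoql", "lvqvvlqo", "lvsqqovqq", "lvssqo", "lvvllqlqvq", "lvvqoosvl", "lvvqvsvqv", "lvvslovl", "lvvvo"
Leaf count: 13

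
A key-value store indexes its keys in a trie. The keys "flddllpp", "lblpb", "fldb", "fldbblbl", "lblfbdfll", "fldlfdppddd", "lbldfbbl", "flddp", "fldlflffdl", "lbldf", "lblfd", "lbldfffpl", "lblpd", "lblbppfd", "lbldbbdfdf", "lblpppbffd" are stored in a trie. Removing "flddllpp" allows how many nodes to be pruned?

4

Walk "flddllpp" from the leaf back toward the root, removing each node that no remaining word uses.
The suffix "llpp" (4 nodes) is used only by "flddllpp"; the node for "fldd" still has the child "p", so pruning stops there.
Nodes removed: 4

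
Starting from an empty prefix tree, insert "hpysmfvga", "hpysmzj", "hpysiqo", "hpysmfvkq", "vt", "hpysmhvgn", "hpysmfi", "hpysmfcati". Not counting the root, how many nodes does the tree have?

27

Count nodes per top-level branch (shared prefixes stored once):
  'h'-branch (hpysiqo, hpysmfcati, hpysmfi, hpysmfvga, hpysmfvkq, hpysmhvgn, hpysmzj): 25 nodes
  'v'-branch (vt): 2 nodes
Sum: 27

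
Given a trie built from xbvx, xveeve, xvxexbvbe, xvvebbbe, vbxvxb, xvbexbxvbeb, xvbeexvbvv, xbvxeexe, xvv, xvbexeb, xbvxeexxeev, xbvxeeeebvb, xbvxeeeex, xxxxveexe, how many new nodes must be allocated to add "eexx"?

No existing word starts with "e", so every character of "eexx" needs a new node.
4 − 0 = 4 new nodes.

4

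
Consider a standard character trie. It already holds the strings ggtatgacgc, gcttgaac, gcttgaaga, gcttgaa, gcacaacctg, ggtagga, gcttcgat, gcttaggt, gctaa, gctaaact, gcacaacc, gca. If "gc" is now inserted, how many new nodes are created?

0

"gc" is already a full path in the trie; only an end-marker is added.
No new nodes are needed: 0.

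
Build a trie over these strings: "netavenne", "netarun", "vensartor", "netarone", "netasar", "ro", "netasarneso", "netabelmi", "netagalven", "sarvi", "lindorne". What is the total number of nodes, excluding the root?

57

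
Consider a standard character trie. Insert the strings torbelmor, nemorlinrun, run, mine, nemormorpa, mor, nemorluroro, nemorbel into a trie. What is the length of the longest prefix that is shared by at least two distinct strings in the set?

Equivalently: take the maximum, over all pairs, of their longest common prefix length.
"nemorlinrun" and "nemorluroro" agree on "nemorl" (6 characters) before diverging; nothing deeper is shared.
Longest shared-prefix length: 6

6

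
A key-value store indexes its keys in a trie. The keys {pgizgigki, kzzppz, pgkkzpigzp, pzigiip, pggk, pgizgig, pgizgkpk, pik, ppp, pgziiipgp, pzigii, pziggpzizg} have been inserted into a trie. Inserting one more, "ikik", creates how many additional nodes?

4

Nothing in the trie begins with "i"; the whole of "ikik" is new.
4 − 0 = 4 new nodes.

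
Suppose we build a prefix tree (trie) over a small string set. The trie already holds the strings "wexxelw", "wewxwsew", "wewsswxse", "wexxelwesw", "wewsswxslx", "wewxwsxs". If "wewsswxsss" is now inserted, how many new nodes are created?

2

The longest prefix of "wewsswxsss" already in the trie is "wewsswxs" (length 8).
So 10 − 8 = 2 new nodes.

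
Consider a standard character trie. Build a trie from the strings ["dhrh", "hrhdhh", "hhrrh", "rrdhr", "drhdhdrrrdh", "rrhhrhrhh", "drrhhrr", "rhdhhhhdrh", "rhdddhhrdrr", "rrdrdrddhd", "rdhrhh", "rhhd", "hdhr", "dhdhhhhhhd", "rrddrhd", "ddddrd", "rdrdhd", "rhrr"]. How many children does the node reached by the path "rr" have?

2

Follow the path "rr" to its node, then look at its outgoing edges.
Characters that immediately follow "rr" among the stored strings: {d, h}.
That node has 2 child edges.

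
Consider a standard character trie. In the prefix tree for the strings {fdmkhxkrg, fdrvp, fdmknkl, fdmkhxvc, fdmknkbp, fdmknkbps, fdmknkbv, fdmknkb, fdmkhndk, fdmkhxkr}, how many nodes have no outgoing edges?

7

Leaves are exactly the stored words that no other stored word extends.
Those words: "fdmkhndk", "fdmkhxkrg", "fdmkhxvc", "fdmknkbps", "fdmknkbv", "fdmknkl", "fdrvp"
Leaf count: 7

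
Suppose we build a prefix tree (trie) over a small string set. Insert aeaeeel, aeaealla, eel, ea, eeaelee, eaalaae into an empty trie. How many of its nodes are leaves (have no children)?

5

Leaves are exactly the stored words that no other stored word extends.
Those words: "aeaealla", "aeaeeel", "eaalaae", "eeaelee", "eel"
Leaf count: 5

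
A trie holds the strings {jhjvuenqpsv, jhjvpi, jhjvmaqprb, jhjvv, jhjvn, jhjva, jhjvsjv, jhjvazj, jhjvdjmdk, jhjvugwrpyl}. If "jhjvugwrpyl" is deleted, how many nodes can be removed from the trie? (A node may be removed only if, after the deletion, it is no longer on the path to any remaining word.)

6

After clearing the end-marker at "jhjvugwrpyl", prune upward until reaching a node still needed by another word.
The suffix "gwrpyl" (6 nodes) is used only by "jhjvugwrpyl"; the node for "jhjvu" still has the child "e", so pruning stops there.
Nodes removed: 6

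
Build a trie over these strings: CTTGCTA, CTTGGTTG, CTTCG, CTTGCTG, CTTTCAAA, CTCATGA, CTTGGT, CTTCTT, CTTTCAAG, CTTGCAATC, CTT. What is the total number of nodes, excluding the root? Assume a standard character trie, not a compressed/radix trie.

Trie structure (* marks end of a word):
(root)
└─ C
   └─ T
      ├─ C
      │  └─ A
      │     └─ T
      │        └─ G
      │           └─ A *
      └─ T *
         ├─ C
         │  ├─ G *
         │  └─ T
         │     └─ T *
         ├─ G
         │  ├─ C
         │  │  ├─ A
         │  │  │  └─ A
         │  │  │     └─ T
         │  │  │        └─ C *
         │  │  └─ T
         │  │     ├─ A *
         │  │     └─ G *
         │  └─ G
         │     └─ T *
         │        └─ T
         │           └─ G *
         └─ T
            └─ C
               └─ A
                  └─ A
                     ├─ A *
                     └─ G *
Counting every labelled node above: 31.

31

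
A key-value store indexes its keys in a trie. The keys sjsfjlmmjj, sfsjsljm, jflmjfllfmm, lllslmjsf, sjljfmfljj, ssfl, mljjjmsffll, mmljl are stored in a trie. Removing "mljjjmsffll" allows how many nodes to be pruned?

10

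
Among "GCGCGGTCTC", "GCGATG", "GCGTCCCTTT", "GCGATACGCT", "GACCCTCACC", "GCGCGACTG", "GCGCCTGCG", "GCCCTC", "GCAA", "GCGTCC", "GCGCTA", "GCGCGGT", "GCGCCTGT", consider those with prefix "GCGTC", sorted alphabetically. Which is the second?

GCGTCCCTTT

Filter for "GCGTC…" and sort: "GCGTCC", "GCGTCCCTTT"
The 2nd is GCGTCCCTTT.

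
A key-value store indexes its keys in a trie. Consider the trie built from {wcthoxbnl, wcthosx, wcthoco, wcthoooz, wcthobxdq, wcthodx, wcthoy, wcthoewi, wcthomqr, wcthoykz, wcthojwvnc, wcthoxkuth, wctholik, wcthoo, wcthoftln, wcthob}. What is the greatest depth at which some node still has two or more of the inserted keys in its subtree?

6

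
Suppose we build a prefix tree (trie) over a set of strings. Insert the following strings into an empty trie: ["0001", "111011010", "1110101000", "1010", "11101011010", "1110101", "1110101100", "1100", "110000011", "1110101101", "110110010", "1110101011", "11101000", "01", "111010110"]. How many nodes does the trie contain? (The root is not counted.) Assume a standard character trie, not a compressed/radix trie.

44

Insert word by word; a character creates a node only if that edge doesn't already exist:
  "0001" → 4 new (0, 0, 0, 1)
  "111011010" → 9 new (1, 1, 1, 0, 1, 1, 0, 1, 0)
  "1110101000" → prefix "11101" already present; 5 new (0, 1, 0, 0, 0)
  "1010" → prefix "1" already present; 3 new (0, 1, 0)
  "11101011010" → prefix "1110101" already present; 4 new (1, 0, 1, 0)
  "1110101" → prefix "1110101" already present; 0 new (none)
  "1110101100" → prefix "111010110" already present; 1 new (0)
  "1100" → prefix "11" already present; 2 new (0, 0)
  "110000011" → prefix "1100" already present; 5 new (0, 0, 0, 1, 1)
  "1110101101" → prefix "1110101101" already present; 0 new (none)
  "110110010" → prefix "110" already present; 6 new (1, 1, 0, 0, 1, 0)
  "1110101011" → prefix "11101010" already present; 2 new (1, 1)
  "11101000" → prefix "111010" already present; 2 new (0, 0)
  "01" → prefix "0" already present; 1 new (1)
  "111010110" → prefix "111010110" already present; 0 new (none)
Total nodes = 4 + 9 + 5 + 3 + 4 + 0 + 1 + 2 + 5 + 0 + 6 + 2 + 2 + 1 + 0 = 44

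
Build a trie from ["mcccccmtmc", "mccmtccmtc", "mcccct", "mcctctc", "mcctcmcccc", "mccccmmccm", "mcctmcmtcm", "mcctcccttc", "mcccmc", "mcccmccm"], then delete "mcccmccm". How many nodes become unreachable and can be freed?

2

Walk "mcccmccm" from the leaf back toward the root, removing each node that no remaining word uses.
The suffix "cm" (2 nodes) is used only by "mcccmccm"; "mcccmc" is itself a stored word, so pruning stops there.
Nodes removed: 2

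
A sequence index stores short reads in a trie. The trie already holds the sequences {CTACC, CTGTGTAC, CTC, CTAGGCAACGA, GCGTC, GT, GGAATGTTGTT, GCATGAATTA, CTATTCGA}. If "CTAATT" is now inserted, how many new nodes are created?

The longest prefix of "CTAATT" already in the trie is "CTA" (length 3).
Each of the 3 remaining characters creates one node.

3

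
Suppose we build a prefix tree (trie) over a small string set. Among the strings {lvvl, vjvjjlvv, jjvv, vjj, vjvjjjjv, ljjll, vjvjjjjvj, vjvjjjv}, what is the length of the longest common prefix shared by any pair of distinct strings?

8

Look for the deepest trie node that still has at least two words in its subtree.
"vjvjjjjv" and "vjvjjjjvj" agree on "vjvjjjjv" (8 characters) before diverging; nothing deeper is shared.
Longest shared-prefix length: 8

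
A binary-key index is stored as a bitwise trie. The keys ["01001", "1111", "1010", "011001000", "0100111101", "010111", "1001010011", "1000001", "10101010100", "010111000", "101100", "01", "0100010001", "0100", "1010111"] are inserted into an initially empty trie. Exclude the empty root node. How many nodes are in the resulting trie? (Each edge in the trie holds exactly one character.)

60

Count nodes per top-level branch (shared prefixes stored once):
  '0'-branch (01, 0100, 0100010001, 01001, 0100111101, 010111, 010111000, 011001000): 29 nodes
  '1'-branch (1000001, 1001010011, 1010, 10101010100, 1010111, 101100, 1111): 31 nodes
Sum: 60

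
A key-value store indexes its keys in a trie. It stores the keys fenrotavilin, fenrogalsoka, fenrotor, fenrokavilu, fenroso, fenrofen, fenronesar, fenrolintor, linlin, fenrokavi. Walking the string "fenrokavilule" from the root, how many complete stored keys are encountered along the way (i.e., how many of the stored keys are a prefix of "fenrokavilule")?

Traverse "fenrokavilule" character by character; count nodes along the way that are marked as word ends.
Prefixes of the query that are stored words: "fenrokavi", "fenrokavilu"
Count: 2

2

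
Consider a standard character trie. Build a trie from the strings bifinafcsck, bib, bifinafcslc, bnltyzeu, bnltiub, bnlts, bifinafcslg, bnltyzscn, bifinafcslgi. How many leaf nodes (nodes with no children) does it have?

8

Leaves are exactly the stored words that no other stored word extends.
Those words: "bib", "bifinafcsck", "bifinafcslc", "bifinafcslgi", "bnltiub", "bnlts", "bnltyzeu", "bnltyzscn"
Leaf count: 8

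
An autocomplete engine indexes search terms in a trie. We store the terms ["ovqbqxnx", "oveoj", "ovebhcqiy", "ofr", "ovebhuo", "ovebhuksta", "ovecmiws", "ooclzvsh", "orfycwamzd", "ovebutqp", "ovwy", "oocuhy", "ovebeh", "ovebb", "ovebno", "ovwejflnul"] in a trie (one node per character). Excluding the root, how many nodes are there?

67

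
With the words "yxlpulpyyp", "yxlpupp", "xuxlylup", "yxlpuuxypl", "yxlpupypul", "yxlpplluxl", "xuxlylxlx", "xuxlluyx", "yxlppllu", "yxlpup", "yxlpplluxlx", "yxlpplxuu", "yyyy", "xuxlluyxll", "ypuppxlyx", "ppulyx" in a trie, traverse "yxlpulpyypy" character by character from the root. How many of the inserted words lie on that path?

1

Check each prefix of "yxlpulpyypy" against the stored set — each match is an end-marker on the path.
Prefixes of the query that are stored words: "yxlpulpyyp"
Count: 1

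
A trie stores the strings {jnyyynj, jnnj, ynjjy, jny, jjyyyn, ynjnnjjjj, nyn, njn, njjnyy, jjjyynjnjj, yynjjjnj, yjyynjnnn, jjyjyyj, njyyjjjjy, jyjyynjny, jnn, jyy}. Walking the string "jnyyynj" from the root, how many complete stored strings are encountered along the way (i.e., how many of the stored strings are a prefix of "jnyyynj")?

2

Walk "jnyyynj" from the root; an end-of-word marker is hit whenever a stored word is a prefix of "jnyyynj".
Prefixes of the query that are stored words: "jny", "jnyyynj"
Count: 2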